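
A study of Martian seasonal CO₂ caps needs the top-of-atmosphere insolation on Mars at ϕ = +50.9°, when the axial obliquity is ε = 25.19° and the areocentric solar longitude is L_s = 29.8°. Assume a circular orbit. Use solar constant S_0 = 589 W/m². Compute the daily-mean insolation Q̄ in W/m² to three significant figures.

sin δ = sin 25.19° × sin 29.8° = 0.21152, so δ = +12.212°.
cos h₀ = −tan(+50.9°) tan(+12.212°) = -0.2663, h₀ = 1.8404 rad.
Bracket: h₀ sin ϕ sin δ + cos ϕ cos δ sin h₀ = 1.8404×0.77605×0.21152 + 0.63068×0.97737×0.96389 = 0.302102 + 0.594149 = 0.896251.
Q̄ = (S_0/π) × [bracket] = (589/π) × 0.896251 = 168.0 W/m².

Q̄ ≈ 168 W/m²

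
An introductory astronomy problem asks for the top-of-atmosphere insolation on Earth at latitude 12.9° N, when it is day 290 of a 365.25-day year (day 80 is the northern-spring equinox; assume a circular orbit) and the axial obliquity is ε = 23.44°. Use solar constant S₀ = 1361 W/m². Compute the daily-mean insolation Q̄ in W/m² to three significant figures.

Q̄ ≈ 388 W/m²

Solar longitude: λ_s = 360° × (290 − 80)/365.25 = 206.982°.
sin δ = sin 23.44° × sin 206.982° = -0.18048, so δ = -10.398°.
cos H₀ = −tan(+12.9°) tan(-10.398°) = 0.0420, H₀ = 1.5288 rad.
Bracket: H₀ sin φ sin δ + cos φ cos δ sin H₀ = 1.5288×0.22325×-0.18048 + 0.97476×0.98358×0.99912 = -0.061599 + 0.957911 = 0.896312.
Q̄ = (S₀/π) × [bracket] = (1361/π) × 0.896312 = 388.3 W/m².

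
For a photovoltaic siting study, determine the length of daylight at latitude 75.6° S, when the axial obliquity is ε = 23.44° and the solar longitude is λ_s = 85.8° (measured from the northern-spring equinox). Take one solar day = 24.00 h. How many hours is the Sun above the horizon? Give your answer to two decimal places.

Solar declination: sin δ = sin ε · sin λ_s = sin 23.44° × sin 85.8° = 0.39672, so δ = +23.373°.
cos H₀ = −tan φ · tan δ = 1.6833 ≥ 1, so the Sun never rises (polar night) and H₀ = 0.
Daylight = 2H₀/(2π) × 24.00 h = (0.0000/π) × 24.00 = 0.00 h.

0.00 h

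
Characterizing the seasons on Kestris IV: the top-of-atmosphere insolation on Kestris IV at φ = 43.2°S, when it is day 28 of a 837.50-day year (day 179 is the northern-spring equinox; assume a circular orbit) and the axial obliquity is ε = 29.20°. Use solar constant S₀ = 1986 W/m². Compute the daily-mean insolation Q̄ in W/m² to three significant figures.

Q̄ ≈ 759 W/m²

Solar longitude: λ_s = 360° × (28 − 179)/837.50 = -64.907°, i.e. -64.907° + 360° = 295.093°.
sin δ = sin 29.20° × sin 295.093° = -0.44182, so δ = -26.220°.
cos H₀ = −tan(-43.2°) tan(-26.220°) = -0.4625, H₀ = 2.0516 rad.
Bracket: H₀ sin φ sin δ + cos φ cos δ sin H₀ = 2.0516×-0.68455×-0.44182 + 0.72897×0.89710×0.88663 = 0.620502 + 0.579820 = 1.200322.
Q̄ = (S₀/π) × [bracket] = (1986/π) × 1.200322 = 758.8 W/m².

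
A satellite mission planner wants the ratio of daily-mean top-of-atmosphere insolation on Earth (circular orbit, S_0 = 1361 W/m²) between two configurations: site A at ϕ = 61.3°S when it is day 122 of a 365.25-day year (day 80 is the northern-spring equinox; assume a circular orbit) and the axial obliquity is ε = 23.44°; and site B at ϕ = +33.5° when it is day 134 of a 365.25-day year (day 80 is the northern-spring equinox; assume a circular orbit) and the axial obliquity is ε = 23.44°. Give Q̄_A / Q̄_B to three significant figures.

— Configuration A (ϕ=-61.3°):
Solar longitude: L_s = 360° × (122 − 80)/365.25 = 41.396°.
sin δ = sin 23.44° × sin 41.396° = 0.26304, so δ = +15.251°.
cos h₀ = −tan(-61.3°) tan(+15.251°) = 0.4980, h₀ = 1.0495 rad.
Bracket: h₀ sin ϕ sin δ + cos ϕ cos δ sin h₀ = 1.0495×-0.87715×0.26304 + 0.48022×0.96478×0.86718 = -0.242146 + 0.401770 = 0.159624.
Q̄ = (S_0/π) × [bracket] = (1361/π) × 0.159624 = 69.152 W/m².
— Configuration B (ϕ=+33.5°):
Solar longitude: L_s = 360° × (134 − 80)/365.25 = 53.224°.
sin δ = sin 23.44° × sin 53.224° = 0.31862, so δ = +18.580°.
cos h₀ = −tan(+33.5°) tan(+18.580°) = -0.2225, h₀ = 1.7952 rad.
Bracket: h₀ sin ϕ sin δ + cos ϕ cos δ sin h₀ = 1.7952×0.55194×0.31862 + 0.83389×0.94788×0.97494 = 0.315702 + 0.770620 = 1.086322.
Q̄ = (S_0/π) × [bracket] = (1361/π) × 1.086322 = 470.62 W/m².
Ratio Q̄_A / Q̄_B = 69.152 / 470.62 = 0.1469.

Q̄_A / Q̄_B ≈ 0.147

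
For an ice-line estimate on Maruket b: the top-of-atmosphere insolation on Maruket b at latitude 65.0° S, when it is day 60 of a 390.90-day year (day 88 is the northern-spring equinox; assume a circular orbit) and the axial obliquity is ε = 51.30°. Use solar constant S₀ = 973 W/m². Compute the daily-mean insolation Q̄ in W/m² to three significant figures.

Q̄ ≈ 312 W/m²

Solar longitude: λ_s = 360° × (60 − 88)/390.90 = -25.787°, i.e. -25.787° + 360° = 334.213°.
sin δ = sin 51.30° × sin 334.213° = -0.33950, so δ = -19.847°.
cos H₀ = −tan(-65.0°) tan(-19.847°) = -0.7740, H₀ = 2.4560 rad.
Bracket: H₀ sin φ sin δ + cos φ cos δ sin H₀ = 2.4560×-0.90631×-0.33950 + 0.42262×0.94060×0.63313 = 0.755692 + 0.251680 = 1.007372.
Q̄ = (S₀/π) × [bracket] = (973/π) × 1.007372 = 312.0 W/m².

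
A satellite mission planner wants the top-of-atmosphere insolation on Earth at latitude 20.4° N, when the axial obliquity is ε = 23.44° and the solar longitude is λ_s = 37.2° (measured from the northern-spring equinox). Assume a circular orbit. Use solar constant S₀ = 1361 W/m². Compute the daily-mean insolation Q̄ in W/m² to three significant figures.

Q̄ ≈ 453 W/m²

Solar declination: sin δ = sin ε · sin λ_s = sin 23.44° × sin 37.2° = 0.24050, so δ = +13.916°.
cos H₀ = −tan(+20.4°) tan(+13.916°) = -0.0921, H₀ = 1.6631 rad.
Bracket: H₀ sin φ sin δ + cos φ cos δ sin H₀ = 1.6631×0.34857×0.24050 + 0.93728×0.97065×0.99575 = 0.139419 + 0.905904 = 1.045323.
Q̄ = (S₀/π) × [bracket] = (1361/π) × 1.045323 = 452.9 W/m².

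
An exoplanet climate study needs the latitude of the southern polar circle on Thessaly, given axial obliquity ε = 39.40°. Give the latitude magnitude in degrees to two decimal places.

50.60°

The polar circle is the lowest latitude that experiences at least one full rotation of continuous darkness at the northern-summer solstice; it lies at |ϕ| = 90° − ε = 90° − 39.40° = 50.60°.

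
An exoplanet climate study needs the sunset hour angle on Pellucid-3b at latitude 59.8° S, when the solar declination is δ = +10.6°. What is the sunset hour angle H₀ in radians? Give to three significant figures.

H₀ = 1.24 rad

cos H₀ = −tan φ · tan δ = −tan(-59.8°) × tan(+10.600°) = 0.3215, so H₀ = 1.2434 rad = 71.24°.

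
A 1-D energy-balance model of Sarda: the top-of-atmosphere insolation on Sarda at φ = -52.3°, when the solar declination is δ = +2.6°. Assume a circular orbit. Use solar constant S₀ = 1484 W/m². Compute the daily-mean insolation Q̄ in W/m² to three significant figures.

cos H₀ = −tan(-52.3°) tan(+2.600°) = 0.0588, H₀ = 1.5120 rad.
Bracket: H₀ sin φ sin δ + cos φ cos δ sin H₀ = 1.5120×-0.79122×0.04536 + 0.61153×0.99897×0.99827 = -0.054265 + 0.609843 = 0.555578.
Q̄ = (S₀/π) × [bracket] = (1484/π) × 0.555578 = 262.4 W/m².

Q̄ ≈ 262 W/m²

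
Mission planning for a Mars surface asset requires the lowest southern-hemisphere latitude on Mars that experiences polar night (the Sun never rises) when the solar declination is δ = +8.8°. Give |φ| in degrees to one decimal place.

Polar night requires cos H₀ = −tan φ tan δ ≥ 1, i.e. tan φ tan δ ≤ −1.
The boundary is |tan φ| · |tan δ| = 1, so |φ| = 90° − |δ| = 90° − 8.8° = 81.2° in the southern hemisphere.

|φ| = 81.2°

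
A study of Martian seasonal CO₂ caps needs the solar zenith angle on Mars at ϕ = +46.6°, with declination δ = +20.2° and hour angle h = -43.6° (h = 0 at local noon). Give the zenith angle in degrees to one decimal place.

cos θ_z = sin ϕ sin δ + cos ϕ cos δ cos h = 0.250885 + 0.466965 = 0.717850.
θ_z = arccos(0.717850) = 44.1°.

θ_z = 44.1°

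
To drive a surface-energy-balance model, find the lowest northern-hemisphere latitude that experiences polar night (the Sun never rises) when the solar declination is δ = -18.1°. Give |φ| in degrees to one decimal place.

Polar night requires cos H₀ = −tan φ tan δ ≥ 1, i.e. tan φ tan δ ≤ −1.
The boundary is |tan φ| · |tan δ| = 1, so |φ| = 90° − |δ| = 90° − 18.1° = 71.9° in the northern hemisphere.

|φ| = 71.9°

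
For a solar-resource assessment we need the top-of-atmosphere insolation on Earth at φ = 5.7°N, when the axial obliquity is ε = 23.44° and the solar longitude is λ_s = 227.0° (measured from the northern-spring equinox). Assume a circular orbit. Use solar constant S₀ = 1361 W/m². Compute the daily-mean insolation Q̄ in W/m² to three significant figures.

Q̄ ≈ 393 W/m²

Solar declination: sin δ = sin ε · sin λ_s = sin 23.44° × sin 227.0° = -0.29092, so δ = -16.913°.
cos H₀ = −tan(+5.7°) tan(-16.913°) = 0.0304, H₀ = 1.5404 rad.
Bracket: H₀ sin φ sin δ + cos φ cos δ sin H₀ = 1.5404×0.09932×-0.29092 + 0.99506×0.95675×0.99954 = -0.044509 + 0.951586 = 0.907077.
Q̄ = (S₀/π) × [bracket] = (1361/π) × 0.907077 = 393.0 W/m².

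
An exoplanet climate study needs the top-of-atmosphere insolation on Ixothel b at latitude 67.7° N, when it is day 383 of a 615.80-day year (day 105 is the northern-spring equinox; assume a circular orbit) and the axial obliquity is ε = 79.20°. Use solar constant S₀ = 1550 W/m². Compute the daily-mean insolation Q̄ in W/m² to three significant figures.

Q̄ ≈ 444 W/m²

Solar longitude: λ_s = 360° × (383 − 105)/615.80 = 162.520°.
sin δ = sin 79.20° × sin 162.520° = 0.29505, so δ = +17.160°.
cos H₀ = −tan(+67.7°) tan(+17.160°) = -0.7529, H₀ = 2.4233 rad.
Bracket: H₀ sin φ sin δ + cos φ cos δ sin H₀ = 2.4233×0.92521×0.29505 + 0.37946×0.95548×0.65811 = 0.661520 + 0.238609 = 0.900129.
Q̄ = (S₀/π) × [bracket] = (1550/π) × 0.900129 = 444.1 W/m².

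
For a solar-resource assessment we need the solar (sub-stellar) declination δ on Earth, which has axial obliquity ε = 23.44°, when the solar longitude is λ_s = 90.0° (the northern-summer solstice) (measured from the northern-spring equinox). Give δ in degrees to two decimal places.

δ = +23.44°

sin δ = sin ε · sin λ_s = sin 23.44° × sin 90.0° = 0.397789.
δ = arcsin(0.397789) = +23.44°.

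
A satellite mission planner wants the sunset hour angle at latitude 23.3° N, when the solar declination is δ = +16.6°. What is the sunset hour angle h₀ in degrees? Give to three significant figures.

h₀ = 97.4°

cos h₀ = −tan ϕ · tan δ = −tan(+23.3°) × tan(+16.600°) = -0.1284, so h₀ = 1.6995 rad = 97.38°.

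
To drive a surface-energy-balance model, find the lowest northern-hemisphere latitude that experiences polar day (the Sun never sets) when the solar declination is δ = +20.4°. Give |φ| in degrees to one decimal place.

Polar day requires cos H₀ = −tan φ tan δ ≤ −1, i.e. tan φ tan δ ≥ 1.
The boundary is |tan φ| · |tan δ| = 1, so |φ| = 90° − |δ| = 90° − 20.4° = 69.6° in the northern hemisphere.

|φ| = 69.6°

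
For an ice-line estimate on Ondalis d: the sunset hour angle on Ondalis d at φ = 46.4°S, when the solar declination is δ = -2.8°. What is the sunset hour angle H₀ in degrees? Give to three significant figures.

H₀ = 92.9°

cos H₀ = −tan φ · tan δ = −tan(-46.4°) × tan(-2.800°) = -0.0514, so H₀ = 1.6222 rad = 92.94°.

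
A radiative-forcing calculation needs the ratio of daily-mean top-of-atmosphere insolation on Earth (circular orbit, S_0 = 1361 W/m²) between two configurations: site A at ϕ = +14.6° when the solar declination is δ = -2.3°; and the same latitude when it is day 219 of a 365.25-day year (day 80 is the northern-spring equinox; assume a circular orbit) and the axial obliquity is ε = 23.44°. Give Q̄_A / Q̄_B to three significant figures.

— Configuration A (ϕ=+14.6°):
cos h₀ = −tan(+14.6°) tan(-2.300°) = 0.0105, h₀ = 1.5603 rad.
Bracket: h₀ sin ϕ sin δ + cos ϕ cos δ sin h₀ = 1.5603×0.25207×-0.04013 + 0.96771×0.99919×0.99995 = -0.015783 + 0.966878 = 0.951095.
Q̄ = (S_0/π) × [bracket] = (1361/π) × 0.951095 = 412.03 W/m².
— Configuration B (ϕ=+14.6°):
Solar longitude: L_s = 360° × (219 − 80)/365.25 = 137.002°.
sin δ = sin 23.44° × sin 137.002° = 0.27128, so δ = +15.740°.
cos h₀ = −tan(+14.6°) tan(+15.740°) = -0.0734, h₀ = 1.6443 rad.
Bracket: h₀ sin ϕ sin δ + cos ϕ cos δ sin h₀ = 1.6443×0.25207×0.27128 + 0.96771×0.96250×0.99730 = 0.112440 + 0.928906 = 1.041346.
Q̄ = (S_0/π) × [bracket] = (1361/π) × 1.041346 = 451.13 W/m².
Ratio Q̄_A / Q̄_B = 412.03 / 451.13 = 0.9133.

Q̄_A / Q̄_B ≈ 0.913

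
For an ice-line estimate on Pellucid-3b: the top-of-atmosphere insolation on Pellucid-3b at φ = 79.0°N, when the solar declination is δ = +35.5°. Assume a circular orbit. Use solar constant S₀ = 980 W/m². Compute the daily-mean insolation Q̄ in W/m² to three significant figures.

Q̄ ≈ 559 W/m²

cos H₀ = −tan(+79.0°) tan(+35.500°) = -3.6696 ≤ −1 ⇒ polar day, H₀ = π.
Bracket: H₀ sin φ sin δ + cos φ cos δ sin H₀ = 3.1416×0.98163×0.58070 + 0.19081×0.81412×0.00000 = 1.790814 + 0.000000 = 1.790814.
Q̄ = (S₀/π) × [bracket] = (980/π) × 1.790814 = 558.6 W/m².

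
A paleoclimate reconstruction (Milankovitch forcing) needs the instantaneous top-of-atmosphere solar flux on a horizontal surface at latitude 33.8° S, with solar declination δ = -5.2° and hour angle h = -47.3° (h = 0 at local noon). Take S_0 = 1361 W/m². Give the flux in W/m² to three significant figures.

cos θ_z = sin ϕ sin δ + cos ϕ cos δ cos h = 0.050419 + 0.561221 = 0.611640.
Flux = S_0 · cos θ_z = 1361 × 0.611640 = 832.4 W/m².

832 W/m²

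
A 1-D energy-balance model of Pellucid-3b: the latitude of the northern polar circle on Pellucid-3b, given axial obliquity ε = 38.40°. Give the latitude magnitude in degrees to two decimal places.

The polar circle is the lowest latitude that experiences at least one full rotation of continuous daylight at the northern-summer solstice; it lies at |φ| = 90° − ε = 90° − 38.40° = 51.60°.

51.60°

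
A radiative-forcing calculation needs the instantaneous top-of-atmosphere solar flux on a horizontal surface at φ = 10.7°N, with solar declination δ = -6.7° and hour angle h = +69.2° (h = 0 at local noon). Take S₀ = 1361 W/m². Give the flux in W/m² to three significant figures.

cos θ_z = sin φ sin δ + cos φ cos δ cos h = -0.021662 + 0.346550 = 0.324888.
Flux = S₀ · cos θ_z = 1361 × 0.324888 = 442.2 W/m².

442 W/m²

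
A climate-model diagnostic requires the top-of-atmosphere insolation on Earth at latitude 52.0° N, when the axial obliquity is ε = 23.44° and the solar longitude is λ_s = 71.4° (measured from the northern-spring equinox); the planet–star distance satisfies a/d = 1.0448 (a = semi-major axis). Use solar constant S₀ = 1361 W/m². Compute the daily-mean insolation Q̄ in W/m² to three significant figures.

Solar declination: sin δ = sin ε · sin λ_s = sin 23.44° × sin 71.4° = 0.37701, so δ = +22.149°.
cos H₀ = −tan(+52.0°) tan(+22.149°) = -0.5210, H₀ = 2.1188 rad.
Bracket: H₀ sin φ sin δ + cos φ cos δ sin H₀ = 2.1188×0.78801×0.37701 + 0.61566×0.92621×0.85356 = 0.629469 + 0.486726 = 1.116195.
Inverse-square distance factor (a/d)² = 1.0448² = 1.091607.
Q̄ = (S₀/π) × 1.091607 × [bracket] = (1361/π) × 1.091607 × 1.116195 = 527.9 W/m².

Q̄ ≈ 528 W/m²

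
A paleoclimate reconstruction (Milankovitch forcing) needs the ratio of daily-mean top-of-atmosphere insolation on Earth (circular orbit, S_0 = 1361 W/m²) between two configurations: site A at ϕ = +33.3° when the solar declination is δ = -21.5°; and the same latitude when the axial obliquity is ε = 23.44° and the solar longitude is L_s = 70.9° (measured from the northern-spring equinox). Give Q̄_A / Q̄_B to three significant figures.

— Configuration A (ϕ=+33.3°):
cos h₀ = −tan(+33.3°) tan(-21.500°) = 0.2588, h₀ = 1.3091 rad.
Bracket: h₀ sin ϕ sin δ + cos ϕ cos δ sin h₀ = 1.3091×0.54902×-0.36650 + 0.83581×0.93042×0.96594 = -0.263412 + 0.751167 = 0.487755.
Q̄ = (S_0/π) × [bracket] = (1361/π) × 0.487755 = 211.31 W/m².
— Configuration B (ϕ=+33.3°):
Solar declination: sin δ = sin ε · sin L_s = sin 23.44° × sin 70.9° = 0.37589, so δ = +22.079°.
cos h₀ = −tan(+33.3°) tan(+22.079°) = -0.2665, h₀ = 1.8405 rad.
Bracket: h₀ sin ϕ sin δ + cos ϕ cos δ sin h₀ = 1.8405×0.54902×0.37589 + 0.83581×0.92666×0.96385 = 0.379826 + 0.746513 = 1.126339.
Q̄ = (S_0/π) × [bracket] = (1361/π) × 1.126339 = 487.95 W/m².
Ratio Q̄_A / Q̄_B = 211.31 / 487.95 = 0.4331.

Q̄_A / Q̄_B ≈ 0.433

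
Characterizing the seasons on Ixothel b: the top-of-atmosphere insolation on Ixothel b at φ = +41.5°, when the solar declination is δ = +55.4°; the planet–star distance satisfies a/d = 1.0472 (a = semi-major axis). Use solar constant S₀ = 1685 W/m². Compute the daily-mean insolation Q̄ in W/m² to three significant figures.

Q̄ ≈ 1.01e+03 W/m²

cos H₀ = −tan(+41.5°) tan(+55.400°) = -1.2825 ≤ −1 ⇒ polar day, H₀ = π.
Bracket: H₀ sin φ sin δ + cos φ cos δ sin H₀ = 3.1416×0.66262×0.82314 + 0.74896×0.56784×0.00000 = 1.713520 + 0.000000 = 1.713520.
Inverse-square distance factor (a/d)² = 1.0472² = 1.096628.
Q̄ = (S₀/π) × 1.096628 × [bracket] = (1685/π) × 1.096628 × 1.713520 = 1008 W/m².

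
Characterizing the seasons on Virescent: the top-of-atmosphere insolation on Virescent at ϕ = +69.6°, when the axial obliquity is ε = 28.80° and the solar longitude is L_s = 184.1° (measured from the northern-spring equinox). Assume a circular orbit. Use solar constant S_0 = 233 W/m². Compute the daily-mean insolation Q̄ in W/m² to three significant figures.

Q̄ ≈ 22.2 W/m²

Solar declination: sin δ = sin ε · sin L_s = sin 28.80° × sin 184.1° = -0.03444, so δ = -1.974°.
cos h₀ = −tan(+69.6°) tan(-1.974°) = 0.0927, h₀ = 1.4780 rad.
Bracket: h₀ sin ϕ sin δ + cos ϕ cos δ sin h₀ = 1.4780×0.93728×-0.03444 + 0.34857×0.99941×0.99570 = -0.047710 + 0.346866 = 0.299156.
Q̄ = (S_0/π) × [bracket] = (233/π) × 0.299156 = 22.19 W/m².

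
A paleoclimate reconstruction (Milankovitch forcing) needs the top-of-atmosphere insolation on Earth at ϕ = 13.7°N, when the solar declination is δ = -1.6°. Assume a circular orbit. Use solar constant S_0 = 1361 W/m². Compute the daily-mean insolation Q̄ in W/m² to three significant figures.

Q̄ ≈ 416 W/m²

cos h₀ = −tan(+13.7°) tan(-1.600°) = 0.0068, h₀ = 1.5640 rad.
Bracket: h₀ sin ϕ sin δ + cos ϕ cos δ sin h₀ = 1.5640×0.23684×-0.02792 + 0.97155×0.99961×0.99998 = -0.010342 + 0.971152 = 0.960810.
Q̄ = (S_0/π) × [bracket] = (1361/π) × 0.960810 = 416.2 W/m².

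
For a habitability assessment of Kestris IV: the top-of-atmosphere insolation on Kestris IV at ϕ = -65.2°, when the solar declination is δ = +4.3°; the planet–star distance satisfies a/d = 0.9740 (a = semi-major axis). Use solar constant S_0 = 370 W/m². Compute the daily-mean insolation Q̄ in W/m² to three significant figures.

cos h₀ = −tan(-65.2°) tan(+4.300°) = 0.1627, h₀ = 1.4073 rad.
Bracket: h₀ sin ϕ sin δ + cos ϕ cos δ sin h₀ = 1.4073×-0.90778×0.07498 + 0.41945×0.99719×0.98667 = -0.095788 + 0.412696 = 0.316908.
Inverse-square distance factor (a/d)² = 0.9740² = 0.948676.
Q̄ = (S_0/π) × 0.948676 × [bracket] = (370/π) × 0.948676 × 0.316908 = 35.41 W/m².

Q̄ ≈ 35.4 W/m²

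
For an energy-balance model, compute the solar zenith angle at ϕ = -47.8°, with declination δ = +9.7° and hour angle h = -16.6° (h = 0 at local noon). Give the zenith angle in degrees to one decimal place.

θ_z = 59.4°

cos θ_z = sin ϕ sin δ + cos ϕ cos δ cos h = -0.124818 + 0.634522 = 0.509704.
θ_z = arccos(0.509704) = 59.4°.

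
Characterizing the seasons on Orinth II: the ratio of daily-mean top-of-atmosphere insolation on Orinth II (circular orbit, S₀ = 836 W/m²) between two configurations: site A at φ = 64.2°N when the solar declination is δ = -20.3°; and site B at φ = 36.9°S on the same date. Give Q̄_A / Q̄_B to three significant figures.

— Configuration A (φ=+64.2°):
cos H₀ = −tan(+64.2°) tan(-20.300°) = 0.7652, H₀ = 0.6994 rad.
Bracket: H₀ sin φ sin δ + cos φ cos δ sin H₀ = 0.6994×0.90032×-0.34694 + 0.43523×0.93789×0.64379 = -0.218463 + 0.262794 = 0.044331.
Q̄ = (S₀/π) × [bracket] = (836/π) × 0.044331 = 11.797 W/m².
— Configuration B (φ=-36.9°):
cos H₀ = −tan(-36.9°) tan(-20.300°) = -0.2777, H₀ = 1.8522 rad.
Bracket: H₀ sin φ sin δ + cos φ cos δ sin H₀ = 1.8522×-0.60042×-0.34694 + 0.79968×0.93789×0.96066 = 0.385831 + 0.720506 = 1.106337.
Q̄ = (S₀/π) × [bracket] = (836/π) × 1.106337 = 294.40 W/m².
Ratio Q̄_A / Q̄_B = 11.797 / 294.40 = 0.04007.

Q̄_A / Q̄_B ≈ 0.0401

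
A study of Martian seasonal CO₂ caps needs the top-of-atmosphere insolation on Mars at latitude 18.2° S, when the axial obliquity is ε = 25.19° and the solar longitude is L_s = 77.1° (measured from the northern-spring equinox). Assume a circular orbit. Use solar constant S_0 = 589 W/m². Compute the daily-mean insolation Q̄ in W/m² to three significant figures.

Solar declination: sin δ = sin ε · sin L_s = sin 25.19° × sin 77.1° = 0.41488, so δ = +24.512°.
cos h₀ = −tan(-18.2°) tan(+24.512°) = 0.1499, h₀ = 1.4203 rad.
Bracket: h₀ sin ϕ sin δ + cos ϕ cos δ sin h₀ = 1.4203×-0.31233×0.41488 + 0.94997×0.90988×0.98870 = -0.184042 + 0.854591 = 0.670549.
Q̄ = (S_0/π) × [bracket] = (589/π) × 0.670549 = 125.7 W/m².

Q̄ ≈ 126 W/m²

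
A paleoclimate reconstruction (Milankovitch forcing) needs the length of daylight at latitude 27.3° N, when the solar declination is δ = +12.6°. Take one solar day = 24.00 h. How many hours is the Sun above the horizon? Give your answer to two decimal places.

cos h₀ = −tan ϕ · tan δ = −tan(+27.3°) × tan(+12.600°) = -0.1154, so h₀ = 1.6864 rad = 96.63°.
Daylight = 2h₀/(2π) × 24.00 h = (1.6864/π) × 24.00 = 12.88 h.

12.88 h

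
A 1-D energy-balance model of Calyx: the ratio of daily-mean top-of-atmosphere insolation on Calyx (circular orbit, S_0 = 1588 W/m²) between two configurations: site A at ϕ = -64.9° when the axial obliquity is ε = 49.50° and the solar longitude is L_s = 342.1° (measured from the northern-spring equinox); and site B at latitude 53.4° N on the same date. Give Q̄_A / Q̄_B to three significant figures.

Q̄_A / Q̄_B ≈ 2.54

— Configuration A (ϕ=-64.9°):
Solar declination: sin δ = sin ε · sin L_s = sin 49.50° × sin 342.1° = -0.23372, so δ = -13.516°.
cos h₀ = −tan(-64.9°) tan(-13.516°) = -0.5131, h₀ = 2.1096 rad.
Bracket: h₀ sin ϕ sin δ + cos ϕ cos δ sin h₀ = 2.1096×-0.90557×-0.23372 + 0.42420×0.97230×0.85830 = 0.446496 + 0.354006 = 0.800502.
Q̄ = (S_0/π) × [bracket] = (1588/π) × 0.800502 = 404.63 W/m².
— Configuration B (ϕ=+53.4°):
cos h₀ = −tan(+53.4°) tan(-13.516°) = 0.3237, h₀ = 1.2412 rad.
Bracket: h₀ sin ϕ sin δ + cos ϕ cos δ sin h₀ = 1.2412×0.80282×-0.23372 + 0.59622×0.97230×0.94617 = -0.232893 + 0.548499 = 0.315606.
Q̄ = (S_0/π) × [bracket] = (1588/π) × 0.315606 = 159.53 W/m².
Ratio Q̄_A / Q̄_B = 404.63 / 159.53 = 2.536.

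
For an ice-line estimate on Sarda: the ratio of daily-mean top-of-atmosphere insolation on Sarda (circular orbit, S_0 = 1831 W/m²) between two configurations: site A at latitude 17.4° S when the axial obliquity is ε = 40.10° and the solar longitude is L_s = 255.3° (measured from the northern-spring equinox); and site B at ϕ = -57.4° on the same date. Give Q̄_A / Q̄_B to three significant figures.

— Configuration A (ϕ=-17.4°):
Solar declination: sin δ = sin ε · sin L_s = sin 40.10° × sin 255.3° = -0.62304, so δ = -38.538°.
cos h₀ = −tan(-17.4°) tan(-38.538°) = -0.2496, h₀ = 1.8231 rad.
Bracket: h₀ sin ϕ sin δ + cos ϕ cos δ sin h₀ = 1.8231×-0.29904×-0.62304 + 0.95424×0.78219×0.96834 = 0.339669 + 0.722766 = 1.062435.
Q̄ = (S_0/π) × [bracket] = (1831/π) × 1.062435 = 619.21 W/m².
— Configuration B (ϕ=-57.4°):
cos h₀ = −tan(-57.4°) tan(-38.538°) = -1.2455 ≤ −1 ⇒ polar day, h₀ = π.
Bracket: h₀ sin ϕ sin δ + cos ϕ cos δ sin h₀ = 3.1416×-0.84245×-0.62304 + 0.53877×0.78219×0.00000 = 1.648963 + 0.000000 = 1.648963.
Q̄ = (S_0/π) × [bracket] = (1831/π) × 1.648963 = 961.06 W/m².
Ratio Q̄_A / Q̄_B = 619.21 / 961.06 = 0.6443.

Q̄_A / Q̄_B ≈ 0.644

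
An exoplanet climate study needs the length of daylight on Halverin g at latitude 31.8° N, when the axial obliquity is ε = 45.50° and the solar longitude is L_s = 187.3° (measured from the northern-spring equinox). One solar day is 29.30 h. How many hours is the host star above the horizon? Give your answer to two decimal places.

Solar declination: sin δ = sin ε · sin L_s = sin 45.50° × sin 187.3° = -0.09063, so δ = -5.200°.
cos h₀ = −tan ϕ · tan δ = −tan(+31.8°) × tan(-5.200°) = 0.0564, so h₀ = 1.5143 rad = 86.77°.
Daylight = 2h₀/(2π) × 29.30 h = (1.5143/π) × 29.30 = 14.12 h.

14.12 h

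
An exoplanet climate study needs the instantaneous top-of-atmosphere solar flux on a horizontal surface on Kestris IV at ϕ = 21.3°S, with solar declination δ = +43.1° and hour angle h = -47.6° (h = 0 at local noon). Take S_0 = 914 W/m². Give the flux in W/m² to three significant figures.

cos θ_z = sin ϕ sin δ + cos ϕ cos δ cos h = -0.248200 + 0.458718 = 0.210518.
Flux = S_0 · cos θ_z = 914 × 0.210518 = 192.4 W/m².

192 W/m²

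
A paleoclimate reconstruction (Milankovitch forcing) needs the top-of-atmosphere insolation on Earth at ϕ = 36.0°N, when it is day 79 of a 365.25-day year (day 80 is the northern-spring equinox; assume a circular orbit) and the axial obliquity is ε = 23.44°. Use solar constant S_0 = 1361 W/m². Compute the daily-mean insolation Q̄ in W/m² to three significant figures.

Solar longitude: L_s = 360° × (79 − 80)/365.25 = -0.986°, i.e. -0.986° + 360° = 359.014°.
sin δ = sin 23.44° × sin 359.014° = -0.00684, so δ = -0.392°.
cos h₀ = −tan(+36.0°) tan(-0.392°) = 0.0050, h₀ = 1.5658 rad.
Bracket: h₀ sin ϕ sin δ + cos ϕ cos δ sin h₀ = 1.5658×0.58779×-0.00684 + 0.80902×0.99998×0.99999 = -0.006295 + 0.808996 = 0.802701.
Q̄ = (S_0/π) × [bracket] = (1361/π) × 0.802701 = 347.7 W/m².

Q̄ ≈ 348 W/m²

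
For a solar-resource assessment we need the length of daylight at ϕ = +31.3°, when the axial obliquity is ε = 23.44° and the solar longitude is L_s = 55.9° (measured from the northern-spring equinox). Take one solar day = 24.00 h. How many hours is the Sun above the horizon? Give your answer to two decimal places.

13.63 h

Solar declination: sin δ = sin ε · sin L_s = sin 23.44° × sin 55.9° = 0.32939, so δ = +19.232°.
cos h₀ = −tan ϕ · tan δ = −tan(+31.3°) × tan(+19.232°) = -0.2121, so h₀ = 1.7845 rad = 102.25°.
Daylight = 2h₀/(2π) × 24.00 h = (1.7845/π) × 24.00 = 13.63 h.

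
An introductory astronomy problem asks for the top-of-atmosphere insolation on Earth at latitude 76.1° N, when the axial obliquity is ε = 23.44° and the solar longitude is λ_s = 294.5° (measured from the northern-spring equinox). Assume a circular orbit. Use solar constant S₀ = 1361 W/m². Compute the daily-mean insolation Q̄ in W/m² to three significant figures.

Solar declination: sin δ = sin ε · sin λ_s = sin 23.44° × sin 294.5° = -0.36197, so δ = -21.221°.
cos H₀ = −tan(+76.1°) tan(-21.221°) = 1.5691 ≥ 1 ⇒ polar night, H₀ = 0 and Q̄ = 0.

Q̄ ≈ 0.00 W/m²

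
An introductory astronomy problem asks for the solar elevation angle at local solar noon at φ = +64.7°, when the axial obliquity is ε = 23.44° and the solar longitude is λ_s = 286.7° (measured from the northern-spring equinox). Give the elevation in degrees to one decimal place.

2.9°

Solar declination: sin δ = sin ε · sin λ_s = sin 23.44° × sin 286.7° = -0.38101, so δ = -22.396°.
At local noon the hour angle is zero, so the zenith angle equals |φ − δ| = |+64.7° − (-22.396°)| = 87.096°.
Elevation = 90° − 87.096° = 2.9°.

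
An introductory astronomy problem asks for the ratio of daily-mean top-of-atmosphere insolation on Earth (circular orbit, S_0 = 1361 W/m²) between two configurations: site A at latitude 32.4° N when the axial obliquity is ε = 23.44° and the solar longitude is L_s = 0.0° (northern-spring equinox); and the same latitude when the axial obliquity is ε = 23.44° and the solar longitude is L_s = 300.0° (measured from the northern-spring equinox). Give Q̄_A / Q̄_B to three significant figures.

— Configuration A (ϕ=+32.4°):
Solar declination: sin δ = sin ε · sin L_s = sin 23.44° × sin 0.0° = 0.00000, so δ = +0.000°.
cos h₀ = −tan(+32.4°) tan(+0.000°) = -0.0000, h₀ = 1.5708 rad.
Bracket: h₀ sin ϕ sin δ + cos ϕ cos δ sin h₀ = 1.5708×0.53583×0.00000 + 0.84433×1.00000×1.00000 = 0.000000 + 0.844330 = 0.844330.
Q̄ = (S_0/π) × [bracket] = (1361/π) × 0.844330 = 365.78 W/m².
— Configuration B (ϕ=+32.4°):
Solar declination: sin δ = sin ε · sin L_s = sin 23.44° × sin 300.0° = -0.34449, so δ = -20.151°.
cos h₀ = −tan(+32.4°) tan(-20.151°) = 0.2329, h₀ = 1.3358 rad.
Bracket: h₀ sin ϕ sin δ + cos ϕ cos δ sin h₀ = 1.3358×0.53583×-0.34449 + 0.84433×0.93879×0.97251 = -0.246573 + 0.770859 = 0.524286.
Q̄ = (S_0/π) × [bracket] = (1361/π) × 0.524286 = 227.13 W/m².
Ratio Q̄_A / Q̄_B = 365.78 / 227.13 = 1.610.

Q̄_A / Q̄_B ≈ 1.61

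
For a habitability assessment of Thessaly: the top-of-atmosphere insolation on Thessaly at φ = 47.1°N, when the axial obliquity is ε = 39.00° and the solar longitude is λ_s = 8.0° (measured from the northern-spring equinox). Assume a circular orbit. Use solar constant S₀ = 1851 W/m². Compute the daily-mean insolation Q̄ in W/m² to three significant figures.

Solar declination: sin δ = sin ε · sin λ_s = sin 39.00° × sin 8.0° = 0.08758, so δ = +5.025°.
cos H₀ = −tan(+47.1°) tan(+5.025°) = -0.0946, H₀ = 1.6656 rad.
Bracket: H₀ sin φ sin δ + cos φ cos δ sin H₀ = 1.6656×0.73254×0.08758 + 0.68072×0.99616×0.99551 = 0.106858 + 0.675061 = 0.781919.
Q̄ = (S₀/π) × [bracket] = (1851/π) × 0.781919 = 460.7 W/m².

Q̄ ≈ 461 W/m²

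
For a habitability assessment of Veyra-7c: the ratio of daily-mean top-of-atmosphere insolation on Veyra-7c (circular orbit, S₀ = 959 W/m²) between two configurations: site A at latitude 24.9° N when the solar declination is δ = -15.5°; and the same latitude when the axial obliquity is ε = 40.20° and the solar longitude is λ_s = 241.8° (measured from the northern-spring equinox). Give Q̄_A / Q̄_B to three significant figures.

Q̄_A / Q̄_B ≈ 1.72

— Configuration A (φ=+24.9°):
cos H₀ = −tan(+24.9°) tan(-15.500°) = 0.1287, H₀ = 1.4417 rad.
Bracket: H₀ sin φ sin δ + cos φ cos δ sin H₀ = 1.4417×0.42104×-0.26724 + 0.90704×0.96363×0.99168 = -0.162218 + 0.866779 = 0.704561.
Q̄ = (S₀/π) × [bracket] = (959/π) × 0.704561 = 215.07 W/m².
— Configuration B (φ=+24.9°):
Solar declination: sin δ = sin ε · sin λ_s = sin 40.20° × sin 241.8° = -0.56884, so δ = -34.670°.
cos H₀ = −tan(+24.9°) tan(-34.670°) = 0.3211, H₀ = 1.2440 rad.
Bracket: H₀ sin φ sin δ + cos φ cos δ sin H₀ = 1.2440×0.42104×-0.56884 + 0.90704×0.82245×0.94706 = -0.297943 + 0.706502 = 0.408559.
Q̄ = (S₀/π) × [bracket] = (959/π) × 0.408559 = 124.72 W/m².
Ratio Q̄_A / Q̄_B = 215.07 / 124.72 = 1.724.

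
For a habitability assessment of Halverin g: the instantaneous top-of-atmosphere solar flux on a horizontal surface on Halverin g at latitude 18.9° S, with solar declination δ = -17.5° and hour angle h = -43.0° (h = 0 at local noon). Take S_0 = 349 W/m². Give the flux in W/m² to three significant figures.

264 W/m²

cos θ_z = sin ϕ sin δ + cos ϕ cos δ cos h = 0.097404 + 0.659899 = 0.757303.
Flux = S_0 · cos θ_z = 349 × 0.757303 = 264.3 W/m².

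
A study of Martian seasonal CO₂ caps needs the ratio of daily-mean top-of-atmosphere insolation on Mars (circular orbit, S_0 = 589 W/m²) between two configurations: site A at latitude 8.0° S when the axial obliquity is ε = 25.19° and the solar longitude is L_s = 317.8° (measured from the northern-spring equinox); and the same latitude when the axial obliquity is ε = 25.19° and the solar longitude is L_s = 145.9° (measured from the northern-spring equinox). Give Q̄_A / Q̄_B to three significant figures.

— Configuration A (ϕ=-8.0°):
Solar declination: sin δ = sin ε · sin L_s = sin 25.19° × sin 317.8° = -0.28590, so δ = -16.613°.
cos h₀ = −tan(-8.0°) tan(-16.613°) = -0.0419, h₀ = 1.6127 rad.
Bracket: h₀ sin ϕ sin δ + cos ϕ cos δ sin h₀ = 1.6127×-0.13917×-0.28590 + 0.99027×0.95826×0.99912 = 0.064167 + 0.948101 = 1.012268.
Q̄ = (S_0/π) × [bracket] = (589/π) × 1.012268 = 189.78 W/m².
— Configuration B (ϕ=-8.0°):
Solar declination: sin δ = sin ε · sin L_s = sin 25.19° × sin 145.9° = 0.23862, so δ = +13.805°.
cos h₀ = −tan(-8.0°) tan(+13.805°) = 0.0345, h₀ = 1.5363 rad.
Bracket: h₀ sin ϕ sin δ + cos ϕ cos δ sin h₀ = 1.5363×-0.13917×0.23862 + 0.99027×0.97111×0.99940 = -0.051019 + 0.961084 = 0.910065.
Q̄ = (S_0/π) × [bracket] = (589/π) × 0.910065 = 170.62 W/m².
Ratio Q̄_A / Q̄_B = 189.78 / 170.62 = 1.112.

Q̄_A / Q̄_B ≈ 1.11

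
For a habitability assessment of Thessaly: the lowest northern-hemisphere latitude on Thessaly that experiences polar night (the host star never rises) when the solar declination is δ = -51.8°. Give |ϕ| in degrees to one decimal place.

Polar night requires cos h₀ = −tan ϕ tan δ ≥ 1, i.e. tan ϕ tan δ ≤ −1.
The boundary is |tan ϕ| · |tan δ| = 1, so |ϕ| = 90° − |δ| = 90° − 51.8° = 38.2° in the northern hemisphere.

|ϕ| = 38.2°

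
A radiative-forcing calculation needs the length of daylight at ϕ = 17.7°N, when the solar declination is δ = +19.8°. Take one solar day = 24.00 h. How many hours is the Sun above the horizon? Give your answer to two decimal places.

12.88 h

cos h₀ = −tan ϕ · tan δ = −tan(+17.7°) × tan(+19.800°) = -0.1149, so h₀ = 1.6859 rad = 96.60°.
Daylight = 2h₀/(2π) × 24.00 h = (1.6859/π) × 24.00 = 12.88 h.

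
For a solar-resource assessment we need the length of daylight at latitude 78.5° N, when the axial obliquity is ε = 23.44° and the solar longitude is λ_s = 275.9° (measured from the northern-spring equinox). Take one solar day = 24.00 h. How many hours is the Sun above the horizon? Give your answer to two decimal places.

0.00 h

Solar declination: sin δ = sin ε · sin λ_s = sin 23.44° × sin 275.9° = -0.39568, so δ = -23.308°.
cos H₀ = −tan φ · tan δ = 2.1177 ≥ 1, so the Sun never rises (polar night) and H₀ = 0.
Daylight = 2H₀/(2π) × 24.00 h = (0.0000/π) × 24.00 = 0.00 h.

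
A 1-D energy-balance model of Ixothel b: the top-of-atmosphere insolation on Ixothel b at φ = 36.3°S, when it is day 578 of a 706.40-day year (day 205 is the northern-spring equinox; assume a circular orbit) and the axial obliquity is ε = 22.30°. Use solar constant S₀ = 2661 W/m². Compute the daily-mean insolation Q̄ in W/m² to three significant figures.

Q̄ ≈ 734 W/m²

Solar longitude: λ_s = 360° × (578 − 205)/706.40 = 190.091°.
sin δ = sin 22.30° × sin 190.091° = -0.06648, so δ = -3.812°.
cos H₀ = −tan(-36.3°) tan(-3.812°) = -0.0489, H₀ = 1.6198 rad.
Bracket: H₀ sin φ sin δ + cos φ cos δ sin H₀ = 1.6198×-0.59201×-0.06648 + 0.80593×0.99779×0.99880 = 0.063750 + 0.803184 = 0.866934.
Q̄ = (S₀/π) × [bracket] = (2661/π) × 0.866934 = 734.3 W/m².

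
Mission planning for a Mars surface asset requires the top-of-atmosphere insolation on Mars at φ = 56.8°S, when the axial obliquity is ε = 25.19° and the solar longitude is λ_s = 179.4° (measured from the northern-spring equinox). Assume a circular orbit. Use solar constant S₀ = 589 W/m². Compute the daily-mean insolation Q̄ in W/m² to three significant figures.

Q̄ ≈ 102 W/m²

Solar declination: sin δ = sin ε · sin λ_s = sin 25.19° × sin 179.4° = 0.00446, so δ = +0.255°.
cos H₀ = −tan(-56.8°) tan(+0.255°) = 0.0068, H₀ = 1.5640 rad.
Bracket: H₀ sin φ sin δ + cos φ cos δ sin H₀ = 1.5640×-0.83676×0.00446 + 0.54756×0.99999×0.99998 = -0.005837 + 0.547544 = 0.541707.
Q̄ = (S₀/π) × [bracket] = (589/π) × 0.541707 = 101.6 W/m².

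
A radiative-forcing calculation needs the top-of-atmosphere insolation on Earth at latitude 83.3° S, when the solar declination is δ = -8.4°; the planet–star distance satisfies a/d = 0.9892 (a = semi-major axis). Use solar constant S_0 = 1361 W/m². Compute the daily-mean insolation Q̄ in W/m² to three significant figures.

cos h₀ = −tan(-83.3°) tan(-8.400°) = -1.2570 ≤ −1 ⇒ polar day, h₀ = π.
Bracket: h₀ sin ϕ sin δ + cos ϕ cos δ sin h₀ = 3.1416×-0.99317×-0.14608 + 0.11667×0.98927×0.00000 = 0.455790 + 0.000000 = 0.455790.
Inverse-square distance factor (a/d)² = 0.9892² = 0.978517.
Q̄ = (S_0/π) × 0.978517 × [bracket] = (1361/π) × 0.978517 × 0.455790 = 193.2 W/m².

Q̄ ≈ 193 W/m²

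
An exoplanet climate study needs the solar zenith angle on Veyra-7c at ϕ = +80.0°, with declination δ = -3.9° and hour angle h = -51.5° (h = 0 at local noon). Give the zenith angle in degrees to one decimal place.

cos θ_z = sin ϕ sin δ + cos ϕ cos δ cos h = -0.066982 + 0.107848 = 0.040866.
θ_z = arccos(0.040866) = 87.7°.

θ_z = 87.7°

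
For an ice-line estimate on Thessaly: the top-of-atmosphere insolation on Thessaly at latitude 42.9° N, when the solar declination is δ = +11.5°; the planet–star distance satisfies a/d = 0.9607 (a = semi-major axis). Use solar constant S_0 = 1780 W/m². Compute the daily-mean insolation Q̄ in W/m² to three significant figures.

cos h₀ = −tan(+42.9°) tan(+11.500°) = -0.1891, h₀ = 1.7610 rad.
Bracket: h₀ sin ϕ sin δ + cos ϕ cos δ sin h₀ = 1.7610×0.68072×0.19937 + 0.73254×0.97992×0.98197 = 0.238994 + 0.704888 = 0.943882.
Inverse-square distance factor (a/d)² = 0.9607² = 0.922944.
Q̄ = (S_0/π) × 0.922944 × [bracket] = (1780/π) × 0.922944 × 0.943882 = 493.6 W/m².

Q̄ ≈ 494 W/m²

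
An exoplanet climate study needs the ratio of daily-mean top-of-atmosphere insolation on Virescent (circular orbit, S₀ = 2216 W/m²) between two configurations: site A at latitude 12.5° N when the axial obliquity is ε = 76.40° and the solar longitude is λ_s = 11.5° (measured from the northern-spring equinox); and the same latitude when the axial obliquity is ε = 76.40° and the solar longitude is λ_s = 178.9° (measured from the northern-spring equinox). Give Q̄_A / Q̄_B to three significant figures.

— Configuration A (φ=+12.5°):
Solar declination: sin δ = sin ε · sin λ_s = sin 76.40° × sin 11.5° = 0.19378, so δ = +11.173°.
cos H₀ = −tan(+12.5°) tan(+11.173°) = -0.0438, H₀ = 1.6146 rad.
Bracket: H₀ sin φ sin δ + cos φ cos δ sin H₀ = 1.6146×0.21644×0.19378 + 0.97630×0.98105×0.99904 = 0.067719 + 0.956880 = 1.024599.
Q̄ = (S₀/π) × [bracket] = (2216/π) × 1.024599 = 722.73 W/m².
— Configuration B (φ=+12.5°):
Solar declination: sin δ = sin ε · sin λ_s = sin 76.40° × sin 178.9° = 0.01866, so δ = +1.069°.
cos H₀ = −tan(+12.5°) tan(+1.069°) = -0.0041, H₀ = 1.5749 rad.
Bracket: H₀ sin φ sin δ + cos φ cos δ sin H₀ = 1.5749×0.21644×0.01866 + 0.97630×0.99983×0.99999 = 0.006361 + 0.976124 = 0.982485.
Q̄ = (S₀/π) × [bracket] = (2216/π) × 0.982485 = 693.02 W/m².
Ratio Q̄_A / Q̄_B = 722.73 / 693.02 = 1.043.

Q̄_A / Q̄_B ≈ 1.04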